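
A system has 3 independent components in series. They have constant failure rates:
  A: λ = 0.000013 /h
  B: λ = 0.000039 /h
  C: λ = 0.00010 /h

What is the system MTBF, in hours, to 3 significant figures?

6580

Series of exponential components: λ_sys = Σ λ_i
λ_sys = 0.000013 + 0.000039 + 0.00010 = 1.5200e-04 /h
MTBF = 1 / λ_sys = 6580 h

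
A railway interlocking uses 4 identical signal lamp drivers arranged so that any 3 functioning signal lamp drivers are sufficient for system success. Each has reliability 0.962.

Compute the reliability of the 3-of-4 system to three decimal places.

R = Σ_{i=3}^{4} C(4,i) p^i (1−p)^{4−i} with p = 0.962
C(4,3)·0.962^3·0.038^1 = 0.13532
C(4,4)·0.962^4·0.038^0 = 0.85645
Sum = 0.992

0.992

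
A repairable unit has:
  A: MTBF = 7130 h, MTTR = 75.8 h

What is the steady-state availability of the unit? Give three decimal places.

0.989

A(A) = MTBF/(MTBF+MTTR) = 7130/(7130+75.8) = 0.989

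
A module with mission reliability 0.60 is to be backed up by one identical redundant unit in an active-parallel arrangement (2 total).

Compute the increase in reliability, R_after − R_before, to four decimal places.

R_before = 0.60
R_after = 1 − (1 − 0.60)^2 = 0.8400
ΔR = 0.8400 − 0.60 = 0.2400

0.2400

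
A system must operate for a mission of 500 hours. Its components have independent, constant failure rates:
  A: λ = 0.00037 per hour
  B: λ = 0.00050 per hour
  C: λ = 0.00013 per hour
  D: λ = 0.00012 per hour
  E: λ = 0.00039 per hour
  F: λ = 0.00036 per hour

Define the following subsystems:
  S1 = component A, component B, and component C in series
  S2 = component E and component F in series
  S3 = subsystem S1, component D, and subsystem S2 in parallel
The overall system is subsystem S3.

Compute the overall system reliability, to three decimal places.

R(A) = exp(−0.00037 × 500) = 0.83110
R(B) = exp(−0.00050 × 500) = 0.77880
R(C) = exp(−0.00013 × 500) = 0.93707
R(D) = exp(−0.00012 × 500) = 0.94176
R(E) = exp(−0.00039 × 500) = 0.82283
R(F) = exp(−0.00036 × 500) = 0.83527
Series (A, B, and C): 0.83110 × 0.77880 × 0.93707 = 0.60653
Series (E and F): 0.82283 × 0.83527 = 0.68729
Parallel ([0.60653], D, and [0.68729]): 1 − (1 − 0.60653)(1 − 0.94176)(1 − 0.68729) = 0.993

0.993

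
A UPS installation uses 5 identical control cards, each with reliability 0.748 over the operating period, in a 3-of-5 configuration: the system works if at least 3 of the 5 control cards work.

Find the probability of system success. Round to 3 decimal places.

R = Σ_{i=3}^{5} C(5,i) p^i (1−p)^{5−i} with p = 0.748
C(5,3)·0.748^3·0.252^2 = 0.26577
C(5,4)·0.748^4·0.252^1 = 0.39444
C(5,5)·0.748^5·0.252^0 = 0.23416
Sum = 0.894

0.894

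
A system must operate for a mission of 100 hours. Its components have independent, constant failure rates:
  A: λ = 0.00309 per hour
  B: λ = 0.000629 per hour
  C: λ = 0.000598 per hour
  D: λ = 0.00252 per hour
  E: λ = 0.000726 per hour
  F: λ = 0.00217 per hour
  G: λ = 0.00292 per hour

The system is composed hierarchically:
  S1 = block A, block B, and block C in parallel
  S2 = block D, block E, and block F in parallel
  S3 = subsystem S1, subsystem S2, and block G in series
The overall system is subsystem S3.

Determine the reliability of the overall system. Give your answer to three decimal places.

0.744

R(A) = exp(−0.00309 × 100) = 0.73418
R(B) = exp(−0.000629 × 100) = 0.93904
R(C) = exp(−0.000598 × 100) = 0.94195
R(D) = exp(−0.00252 × 100) = 0.77724
R(E) = exp(−0.000726 × 100) = 0.92997
R(F) = exp(−0.00217 × 100) = 0.80493
R(G) = exp(−0.00292 × 100) = 0.74677
Parallel (A, B, and C): 1 − (1 − 0.73418)(1 − 0.93904)(1 − 0.94195) = 0.99906
Parallel (D, E, and F): 1 − (1 − 0.77724)(1 − 0.92997)(1 − 0.80493) = 0.99696
Series ([0.99906], [0.99696], and G): 0.99906 × 0.99696 × 0.74677 = 0.744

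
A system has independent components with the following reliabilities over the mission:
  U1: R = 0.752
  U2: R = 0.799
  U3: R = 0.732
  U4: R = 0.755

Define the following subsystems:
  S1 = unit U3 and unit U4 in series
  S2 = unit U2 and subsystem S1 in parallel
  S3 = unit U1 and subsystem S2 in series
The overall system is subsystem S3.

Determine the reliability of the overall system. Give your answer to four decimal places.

0.6844

Series (U3 and U4): 0.732000 × 0.755000 = 0.552660
Parallel (U2 and [0.552660]): 1 − (1 − 0.799000)(1 − 0.552660) = 0.910085
Series (U1 and [0.910085]): 0.752000 × 0.910085 = 0.6844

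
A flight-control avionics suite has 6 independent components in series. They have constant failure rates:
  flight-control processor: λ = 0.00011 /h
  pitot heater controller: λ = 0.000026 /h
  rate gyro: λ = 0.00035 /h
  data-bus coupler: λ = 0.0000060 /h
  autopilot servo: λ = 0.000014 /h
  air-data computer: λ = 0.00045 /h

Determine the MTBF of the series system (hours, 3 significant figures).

Series of exponential components: λ_sys = Σ λ_i
λ_sys = 0.00011 + 0.000026 + 0.00035 + 0.0000060 + 0.000014 + 0.00045 = 9.5600e-04 /h
MTBF = 1 / λ_sys = 1050 h

1050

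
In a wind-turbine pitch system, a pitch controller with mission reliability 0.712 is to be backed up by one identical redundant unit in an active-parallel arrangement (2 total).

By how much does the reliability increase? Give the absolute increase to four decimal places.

R_before = 0.712
R_after = 1 − (1 − 0.712)^2 = 0.9171
ΔR = 0.9171 − 0.712 = 0.2051

0.2051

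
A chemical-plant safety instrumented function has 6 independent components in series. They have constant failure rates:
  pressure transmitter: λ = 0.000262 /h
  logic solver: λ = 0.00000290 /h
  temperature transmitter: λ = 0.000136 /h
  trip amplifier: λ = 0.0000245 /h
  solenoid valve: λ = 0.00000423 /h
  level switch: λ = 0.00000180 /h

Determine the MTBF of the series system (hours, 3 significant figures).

Series of exponential components: λ_sys = Σ λ_i
λ_sys = 0.000262 + 0.00000290 + 0.000136 + 0.0000245 + 0.00000423 + 0.00000180 = 4.3143e-04 /h
MTBF = 1 / λ_sys = 2320 h

2320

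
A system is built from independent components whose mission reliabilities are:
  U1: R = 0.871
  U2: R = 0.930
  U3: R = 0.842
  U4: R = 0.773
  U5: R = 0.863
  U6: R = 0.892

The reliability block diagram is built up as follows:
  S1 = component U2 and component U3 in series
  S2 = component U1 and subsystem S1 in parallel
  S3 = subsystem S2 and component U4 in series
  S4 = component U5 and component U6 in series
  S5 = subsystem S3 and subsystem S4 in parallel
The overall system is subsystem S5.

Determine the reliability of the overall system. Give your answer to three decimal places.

Series (U2 and U3): 0.93000 × 0.84200 = 0.78306
Parallel (U1 and [0.78306]): 1 − (1 − 0.87100)(1 − 0.78306) = 0.97201
Series ([0.97201] and U4): 0.97201 × 0.77300 = 0.75136
Series (U5 and U6): 0.86300 × 0.89200 = 0.76980
Parallel ([0.75136] and [0.76980]): 1 − (1 − 0.75136)(1 − 0.76980) = 0.943

0.943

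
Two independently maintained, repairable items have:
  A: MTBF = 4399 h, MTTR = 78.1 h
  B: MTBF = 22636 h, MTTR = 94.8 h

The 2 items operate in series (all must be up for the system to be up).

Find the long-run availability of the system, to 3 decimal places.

A(A) = MTBF/(MTBF+MTTR) = 4399/(4399+78.1) = 0.982556
A(B) = MTBF/(MTBF+MTTR) = 22636/(22636+94.8) = 0.995829
Series availability: 0.982556 × 0.995829 = 0.978

0.978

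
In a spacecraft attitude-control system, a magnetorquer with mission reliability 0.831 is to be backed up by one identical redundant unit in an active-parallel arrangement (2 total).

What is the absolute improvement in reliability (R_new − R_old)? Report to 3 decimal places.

R_before = 0.831
R_after = 1 − (1 − 0.831)^2 = 0.971
ΔR = 0.971 − 0.831 = 0.140

0.140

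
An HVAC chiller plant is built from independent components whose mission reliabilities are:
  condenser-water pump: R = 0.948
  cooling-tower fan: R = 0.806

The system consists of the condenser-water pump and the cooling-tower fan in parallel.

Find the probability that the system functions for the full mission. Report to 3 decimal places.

Parallel (condenser-water pump and cooling-tower fan): 1 − (1 − 0.94800)(1 − 0.80600) = 0.990

0.990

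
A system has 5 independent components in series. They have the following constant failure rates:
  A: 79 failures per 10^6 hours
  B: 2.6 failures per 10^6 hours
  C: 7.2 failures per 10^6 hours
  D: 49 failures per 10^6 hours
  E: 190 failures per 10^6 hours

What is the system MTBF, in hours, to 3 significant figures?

3050

Series of exponential components: λ_sys = Σ λ_i
λ_sys = 0.000079 + 0.0000026 + 0.0000072 + 0.000049 + 0.00019 = 3.2780e-04 /h
MTBF = 1 / λ_sys = 3050 h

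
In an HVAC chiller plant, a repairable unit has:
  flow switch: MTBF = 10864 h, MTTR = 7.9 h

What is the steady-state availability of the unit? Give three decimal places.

A(flow switch) = MTBF/(MTBF+MTTR) = 10864/(10864+7.9) = 0.999

0.999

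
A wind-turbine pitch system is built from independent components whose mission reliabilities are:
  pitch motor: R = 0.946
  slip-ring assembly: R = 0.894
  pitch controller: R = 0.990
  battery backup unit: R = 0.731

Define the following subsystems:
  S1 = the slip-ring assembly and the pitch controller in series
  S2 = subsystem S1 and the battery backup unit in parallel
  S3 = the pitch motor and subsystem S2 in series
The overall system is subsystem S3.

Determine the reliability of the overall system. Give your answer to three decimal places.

Series (slip-ring assembly and pitch controller): 0.89400 × 0.99000 = 0.88506
Parallel ([0.88506] and battery backup unit): 1 − (1 − 0.88506)(1 − 0.73100) = 0.96908
Series (pitch motor and [0.96908]): 0.94600 × 0.96908 = 0.917

0.917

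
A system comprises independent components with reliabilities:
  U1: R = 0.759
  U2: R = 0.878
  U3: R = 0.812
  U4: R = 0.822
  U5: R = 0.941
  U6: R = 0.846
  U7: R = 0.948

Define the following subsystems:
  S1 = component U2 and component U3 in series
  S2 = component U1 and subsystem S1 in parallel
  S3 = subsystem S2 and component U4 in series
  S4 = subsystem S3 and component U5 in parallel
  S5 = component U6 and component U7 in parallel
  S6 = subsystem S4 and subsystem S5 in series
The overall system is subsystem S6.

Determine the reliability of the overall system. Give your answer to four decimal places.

0.9782

Series (U2 and U3): 0.878000 × 0.812000 = 0.712936
Parallel (U1 and [0.712936]): 1 − (1 − 0.759000)(1 − 0.712936) = 0.930818
Series ([0.930818] and U4): 0.930818 × 0.822000 = 0.765132
Parallel ([0.765132] and U5): 1 − (1 − 0.765132)(1 − 0.941000) = 0.986143
Parallel (U6 and U7): 1 − (1 − 0.846000)(1 − 0.948000) = 0.991992
Series ([0.986143] and [0.991992]): 0.986143 × 0.991992 = 0.9782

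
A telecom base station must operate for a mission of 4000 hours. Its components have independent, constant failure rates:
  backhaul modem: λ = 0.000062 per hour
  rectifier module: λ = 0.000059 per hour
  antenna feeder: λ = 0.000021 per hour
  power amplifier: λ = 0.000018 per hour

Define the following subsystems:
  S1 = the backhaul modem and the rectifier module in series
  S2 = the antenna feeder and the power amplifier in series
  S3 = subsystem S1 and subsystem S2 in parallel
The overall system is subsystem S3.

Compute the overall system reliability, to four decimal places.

0.9446

R(backhaul modem) = exp(−0.000062 × 4000) = 0.780360
R(rectifier module) = exp(−0.000059 × 4000) = 0.789781
R(antenna feeder) = exp(−0.000021 × 4000) = 0.919431
R(power amplifier) = exp(−0.000018 × 4000) = 0.930531
Series (backhaul modem and rectifier module): 0.780360 × 0.789781 = 0.616314
Series (antenna feeder and power amplifier): 0.919431 × 0.930531 = 0.855559
Parallel ([0.616314] and [0.855559]): 1 − (1 − 0.616314)(1 − 0.855559) = 0.9446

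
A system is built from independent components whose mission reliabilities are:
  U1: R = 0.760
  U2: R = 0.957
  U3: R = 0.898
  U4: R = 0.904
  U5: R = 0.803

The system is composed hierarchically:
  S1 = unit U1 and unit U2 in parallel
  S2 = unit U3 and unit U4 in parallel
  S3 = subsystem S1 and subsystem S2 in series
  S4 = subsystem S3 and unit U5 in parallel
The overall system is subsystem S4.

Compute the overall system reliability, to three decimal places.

Parallel (U1 and U2): 1 − (1 − 0.76000)(1 − 0.95700) = 0.98968
Parallel (U3 and U4): 1 − (1 − 0.89800)(1 − 0.90400) = 0.99021
Series ([0.98968] and [0.99021]): 0.98968 × 0.99021 = 0.97999
Parallel ([0.97999] and U5): 1 − (1 − 0.97999)(1 − 0.80300) = 0.996

0.996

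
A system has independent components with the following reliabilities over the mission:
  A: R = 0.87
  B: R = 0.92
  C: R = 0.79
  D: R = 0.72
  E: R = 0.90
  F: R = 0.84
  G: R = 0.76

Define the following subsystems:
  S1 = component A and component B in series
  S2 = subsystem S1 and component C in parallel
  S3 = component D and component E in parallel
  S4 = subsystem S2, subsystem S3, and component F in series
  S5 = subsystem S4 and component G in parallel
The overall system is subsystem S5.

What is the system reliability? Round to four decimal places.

Series (A and B): 0.870000 × 0.920000 = 0.800400
Parallel ([0.800400] and C): 1 − (1 − 0.800400)(1 − 0.790000) = 0.958084
Parallel (D and E): 1 − (1 − 0.720000)(1 − 0.900000) = 0.972000
Series ([0.958084], [0.972000], and F): 0.958084 × 0.972000 × 0.840000 = 0.782256
Parallel ([0.782256] and G): 1 − (1 − 0.782256)(1 − 0.760000) = 0.9477

0.9477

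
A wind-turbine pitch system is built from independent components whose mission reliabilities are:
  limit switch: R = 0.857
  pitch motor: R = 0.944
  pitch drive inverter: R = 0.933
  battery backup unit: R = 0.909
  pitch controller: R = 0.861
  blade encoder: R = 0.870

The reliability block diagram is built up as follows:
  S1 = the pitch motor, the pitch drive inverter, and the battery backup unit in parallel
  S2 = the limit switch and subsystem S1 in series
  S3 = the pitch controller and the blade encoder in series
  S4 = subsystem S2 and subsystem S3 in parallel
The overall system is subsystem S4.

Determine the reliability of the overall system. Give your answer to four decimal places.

0.9640

Parallel (pitch motor, pitch drive inverter, and battery backup unit): 1 − (1 − 0.944000)(1 − 0.933000)(1 − 0.909000) = 0.999659
Series (limit switch and [0.999659]): 0.857000 × 0.999659 = 0.856708
Series (pitch controller and blade encoder): 0.861000 × 0.870000 = 0.749070
Parallel ([0.856708] and [0.749070]): 1 − (1 − 0.856708)(1 − 0.749070) = 0.9640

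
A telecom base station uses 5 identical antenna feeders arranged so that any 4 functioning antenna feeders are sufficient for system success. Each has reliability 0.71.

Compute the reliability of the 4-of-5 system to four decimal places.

R = Σ_{i=4}^{5} C(5,i) p^i (1−p)^{5−i} with p = 0.71
C(5,4)·0.71^4·0.29^1 = 0.368469
C(5,5)·0.71^5·0.29^0 = 0.180423
Sum = 0.5489

0.5489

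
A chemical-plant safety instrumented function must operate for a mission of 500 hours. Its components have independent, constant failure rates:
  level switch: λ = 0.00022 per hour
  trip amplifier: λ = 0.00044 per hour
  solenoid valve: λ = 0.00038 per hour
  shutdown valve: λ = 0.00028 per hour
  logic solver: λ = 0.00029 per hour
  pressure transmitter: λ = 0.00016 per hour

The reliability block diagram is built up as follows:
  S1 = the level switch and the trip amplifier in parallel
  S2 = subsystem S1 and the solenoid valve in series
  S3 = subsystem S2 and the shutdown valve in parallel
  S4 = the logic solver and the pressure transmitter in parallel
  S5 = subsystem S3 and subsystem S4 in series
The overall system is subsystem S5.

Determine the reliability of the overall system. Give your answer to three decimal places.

R(level switch) = exp(−0.00022 × 500) = 0.89583
R(trip amplifier) = exp(−0.00044 × 500) = 0.80252
R(solenoid valve) = exp(−0.00038 × 500) = 0.82696
R(shutdown valve) = exp(−0.00028 × 500) = 0.86936
R(logic solver) = exp(−0.00029 × 500) = 0.86502
R(pressure transmitter) = exp(−0.00016 × 500) = 0.92312
Parallel (level switch and trip amplifier): 1 − (1 − 0.89583)(1 − 0.80252) = 0.97943
Series ([0.97943] and solenoid valve): 0.97943 × 0.82696 = 0.80995
Parallel ([0.80995] and shutdown valve): 1 − (1 − 0.80995)(1 − 0.86936) = 0.97517
Parallel (logic solver and pressure transmitter): 1 − (1 − 0.86502)(1 − 0.92312) = 0.98962
Series ([0.97517] and [0.98962]): 0.97517 × 0.98962 = 0.965

0.965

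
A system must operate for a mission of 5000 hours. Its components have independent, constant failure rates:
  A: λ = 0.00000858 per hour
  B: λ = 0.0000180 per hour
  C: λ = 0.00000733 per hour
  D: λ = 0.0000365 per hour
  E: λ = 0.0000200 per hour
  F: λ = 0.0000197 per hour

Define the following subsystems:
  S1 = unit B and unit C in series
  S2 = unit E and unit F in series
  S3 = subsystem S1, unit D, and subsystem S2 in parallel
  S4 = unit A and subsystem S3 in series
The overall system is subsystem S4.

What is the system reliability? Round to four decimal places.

0.9546

R(A) = exp(−0.00000858 × 5000) = 0.958007
R(B) = exp(−0.0000180 × 5000) = 0.913931
R(C) = exp(−0.00000733 × 5000) = 0.964013
R(D) = exp(−0.0000365 × 5000) = 0.833185
R(E) = exp(−0.0000200 × 5000) = 0.904837
R(F) = exp(−0.0000197 × 5000) = 0.906196
Series (B and C): 0.913931 × 0.964013 = 0.881041
Series (E and F): 0.904837 × 0.906196 = 0.819960
Parallel ([0.881041], D, and [0.819960]): 1 − (1 − 0.881041)(1 − 0.833185)(1 − 0.819960) = 0.996427
Series (A and [0.996427]): 0.958007 × 0.996427 = 0.9546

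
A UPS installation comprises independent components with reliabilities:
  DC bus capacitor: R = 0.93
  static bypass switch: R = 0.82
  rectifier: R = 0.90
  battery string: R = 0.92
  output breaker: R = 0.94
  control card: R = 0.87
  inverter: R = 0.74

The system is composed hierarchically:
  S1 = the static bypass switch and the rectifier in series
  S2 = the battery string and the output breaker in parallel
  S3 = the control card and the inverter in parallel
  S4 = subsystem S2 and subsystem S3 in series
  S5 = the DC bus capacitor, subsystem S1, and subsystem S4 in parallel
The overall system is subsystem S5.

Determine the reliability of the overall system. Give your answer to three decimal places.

0.999

Series (static bypass switch and rectifier): 0.82000 × 0.90000 = 0.73800
Parallel (battery string and output breaker): 1 − (1 − 0.92000)(1 − 0.94000) = 0.99520
Parallel (control card and inverter): 1 − (1 − 0.87000)(1 − 0.74000) = 0.96620
Series ([0.99520] and [0.96620]): 0.99520 × 0.96620 = 0.96156
Parallel (DC bus capacitor, [0.73800], and [0.96156]): 1 − (1 − 0.93000)(1 − 0.73800)(1 − 0.96156) = 0.999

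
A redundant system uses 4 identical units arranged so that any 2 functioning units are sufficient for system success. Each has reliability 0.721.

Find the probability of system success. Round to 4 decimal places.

R = Σ_{i=2}^{4} C(4,i) p^i (1−p)^{4−i} with p = 0.721
C(4,2)·0.721^2·0.279^2 = 0.242790
C(4,3)·0.721^3·0.279^1 = 0.418283
C(4,4)·0.721^4·0.279^0 = 0.270235
Sum = 0.9313

0.9313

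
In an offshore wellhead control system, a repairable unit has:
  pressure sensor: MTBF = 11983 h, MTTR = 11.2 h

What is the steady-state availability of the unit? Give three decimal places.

A(pressure sensor) = MTBF/(MTBF+MTTR) = 11983/(11983+11.2) = 0.999

0.999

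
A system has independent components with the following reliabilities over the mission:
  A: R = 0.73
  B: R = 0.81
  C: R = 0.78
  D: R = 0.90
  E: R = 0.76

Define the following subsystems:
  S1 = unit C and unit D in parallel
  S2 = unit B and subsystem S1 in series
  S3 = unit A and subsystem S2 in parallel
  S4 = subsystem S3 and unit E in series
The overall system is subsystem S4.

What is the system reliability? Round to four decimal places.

Parallel (C and D): 1 − (1 − 0.780000)(1 − 0.900000) = 0.978000
Series (B and [0.978000]): 0.810000 × 0.978000 = 0.792180
Parallel (A and [0.792180]): 1 − (1 − 0.730000)(1 − 0.792180) = 0.943889
Series ([0.943889] and E): 0.943889 × 0.760000 = 0.7174

0.7174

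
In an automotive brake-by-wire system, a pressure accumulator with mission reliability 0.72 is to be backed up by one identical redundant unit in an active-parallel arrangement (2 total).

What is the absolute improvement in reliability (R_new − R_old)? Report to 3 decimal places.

0.202

R_before = 0.72
R_after = 1 − (1 − 0.72)^2 = 0.922
ΔR = 0.922 − 0.72 = 0.202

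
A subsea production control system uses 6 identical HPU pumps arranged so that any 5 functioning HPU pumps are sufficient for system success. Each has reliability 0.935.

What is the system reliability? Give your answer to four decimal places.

0.9468

R = Σ_{i=5}^{6} C(6,i) p^i (1−p)^{6−i} with p = 0.935
C(6,5)·0.935^5·0.065^1 = 0.278691
C(6,6)·0.935^6·0.065^0 = 0.668143
Sum = 0.9468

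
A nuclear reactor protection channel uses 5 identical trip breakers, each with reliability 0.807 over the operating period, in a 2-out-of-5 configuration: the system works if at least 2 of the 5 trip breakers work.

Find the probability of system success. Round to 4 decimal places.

R = Σ_{i=2}^{5} C(5,i) p^i (1−p)^{5−i} with p = 0.807
C(5,2)·0.807^2·0.193^3 = 0.046819
C(5,3)·0.807^3·0.193^2 = 0.195765
C(5,4)·0.807^4·0.193^1 = 0.409281
C(5,5)·0.807^5·0.193^0 = 0.342269
Sum = 0.9941

0.9941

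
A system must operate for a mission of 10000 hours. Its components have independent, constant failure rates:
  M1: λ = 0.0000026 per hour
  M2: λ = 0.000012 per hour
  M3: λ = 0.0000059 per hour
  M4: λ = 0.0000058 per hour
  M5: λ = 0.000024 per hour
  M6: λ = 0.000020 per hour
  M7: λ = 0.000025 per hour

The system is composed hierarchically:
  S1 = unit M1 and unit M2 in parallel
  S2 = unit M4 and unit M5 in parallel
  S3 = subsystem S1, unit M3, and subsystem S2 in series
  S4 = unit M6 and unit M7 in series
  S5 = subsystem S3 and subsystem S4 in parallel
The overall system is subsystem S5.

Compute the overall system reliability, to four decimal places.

R(M1) = exp(−0.0000026 × 10000) = 0.974335
R(M2) = exp(−0.000012 × 10000) = 0.886920
R(M3) = exp(−0.0000059 × 10000) = 0.942707
R(M4) = exp(−0.0000058 × 10000) = 0.943650
R(M5) = exp(−0.000024 × 10000) = 0.786628
R(M6) = exp(−0.000020 × 10000) = 0.818731
R(M7) = exp(−0.000025 × 10000) = 0.778801
Parallel (M1 and M2): 1 − (1 − 0.974335)(1 − 0.886920) = 0.997098
Parallel (M4 and M5): 1 − (1 − 0.943650)(1 − 0.786628) = 0.987976
Series ([0.997098], M3, and [0.987976]): 0.997098 × 0.942707 × 0.987976 = 0.928669
Series (M6 and M7): 0.818731 × 0.778801 = 0.637629
Parallel ([0.928669] and [0.637629]): 1 − (1 − 0.928669)(1 − 0.637629) = 0.9742

0.9742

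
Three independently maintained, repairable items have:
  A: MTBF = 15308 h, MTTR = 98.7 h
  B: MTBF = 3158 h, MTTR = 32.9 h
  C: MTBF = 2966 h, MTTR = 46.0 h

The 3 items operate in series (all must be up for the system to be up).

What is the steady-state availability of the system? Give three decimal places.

A(A) = MTBF/(MTBF+MTTR) = 15308/(15308+98.7) = 0.993594
A(B) = MTBF/(MTBF+MTTR) = 3158/(3158+32.9) = 0.989689
A(C) = MTBF/(MTBF+MTTR) = 2966/(2966+46.0) = 0.984728
Series availability: 0.993594 × 0.989689 × 0.984728 = 0.968

0.968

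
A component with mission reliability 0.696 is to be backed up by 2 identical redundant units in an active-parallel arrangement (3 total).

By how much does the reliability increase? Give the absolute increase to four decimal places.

0.2759

R_before = 0.696
R_after = 1 − (1 − 0.696)^3 = 0.9719
ΔR = 0.9719 − 0.696 = 0.2759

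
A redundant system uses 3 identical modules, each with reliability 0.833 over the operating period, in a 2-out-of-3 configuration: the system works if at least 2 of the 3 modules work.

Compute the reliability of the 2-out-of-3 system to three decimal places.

R = Σ_{i=2}^{3} C(3,i) p^i (1−p)^{3−i} with p = 0.833
C(3,2)·0.833^2·0.167^1 = 0.34764
C(3,3)·0.833^3·0.167^0 = 0.57801
Sum = 0.926

0.926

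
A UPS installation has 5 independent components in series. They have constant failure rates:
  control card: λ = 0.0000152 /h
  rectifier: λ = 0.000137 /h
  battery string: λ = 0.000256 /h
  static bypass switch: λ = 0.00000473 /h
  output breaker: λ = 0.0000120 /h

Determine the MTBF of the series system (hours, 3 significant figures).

2350

Series of exponential components: λ_sys = Σ λ_i
λ_sys = 0.0000152 + 0.000137 + 0.000256 + 0.00000473 + 0.0000120 = 4.2493e-04 /h
MTBF = 1 / λ_sys = 2350 h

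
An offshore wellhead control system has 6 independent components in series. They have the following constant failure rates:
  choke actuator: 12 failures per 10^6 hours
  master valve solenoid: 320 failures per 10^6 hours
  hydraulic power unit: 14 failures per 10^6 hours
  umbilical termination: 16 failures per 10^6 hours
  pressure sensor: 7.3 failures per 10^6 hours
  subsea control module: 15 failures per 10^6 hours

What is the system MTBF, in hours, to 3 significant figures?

Series of exponential components: λ_sys = Σ λ_i
λ_sys = 0.000012 + 0.00032 + 0.000014 + 0.000016 + 0.0000073 + 0.000015 = 3.8430e-04 /h
MTBF = 1 / λ_sys = 2600 h

2600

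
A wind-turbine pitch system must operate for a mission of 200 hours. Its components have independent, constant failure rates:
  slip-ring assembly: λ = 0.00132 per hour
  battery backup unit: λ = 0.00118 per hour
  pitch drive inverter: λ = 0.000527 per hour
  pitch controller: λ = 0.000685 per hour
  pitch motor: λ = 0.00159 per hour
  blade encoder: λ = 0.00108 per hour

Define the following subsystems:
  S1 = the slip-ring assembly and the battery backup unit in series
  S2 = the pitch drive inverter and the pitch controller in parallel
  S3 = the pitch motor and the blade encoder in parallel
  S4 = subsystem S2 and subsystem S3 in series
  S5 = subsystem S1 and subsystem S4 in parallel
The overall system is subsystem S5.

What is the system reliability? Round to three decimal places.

0.974

R(slip-ring assembly) = exp(−0.00132 × 200) = 0.76797
R(battery backup unit) = exp(−0.00118 × 200) = 0.78978
R(pitch drive inverter) = exp(−0.000527 × 200) = 0.89996
R(pitch controller) = exp(−0.000685 × 200) = 0.87197
R(pitch motor) = exp(−0.00159 × 200) = 0.72760
R(blade encoder) = exp(−0.00108 × 200) = 0.80574
Series (slip-ring assembly and battery backup unit): 0.76797 × 0.78978 = 0.60653
Parallel (pitch drive inverter and pitch controller): 1 − (1 − 0.89996)(1 − 0.87197) = 0.98719
Parallel (pitch motor and blade encoder): 1 − (1 − 0.72760)(1 − 0.80574) = 0.94708
Series ([0.98719] and [0.94708]): 0.98719 × 0.94708 = 0.93495
Parallel ([0.60653] and [0.93495]): 1 − (1 − 0.60653)(1 − 0.93495) = 0.974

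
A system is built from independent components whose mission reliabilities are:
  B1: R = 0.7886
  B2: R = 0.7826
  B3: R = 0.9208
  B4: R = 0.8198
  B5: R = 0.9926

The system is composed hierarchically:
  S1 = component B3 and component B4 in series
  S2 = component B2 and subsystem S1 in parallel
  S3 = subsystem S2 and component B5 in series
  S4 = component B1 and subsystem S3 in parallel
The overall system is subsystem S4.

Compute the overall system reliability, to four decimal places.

0.9873

Series (B3 and B4): 0.920800 × 0.819800 = 0.754872
Parallel (B2 and [0.754872]): 1 − (1 − 0.782600)(1 − 0.754872) = 0.946709
Series ([0.946709] and B5): 0.946709 × 0.992600 = 0.939703
Parallel (B1 and [0.939703]): 1 − (1 − 0.788600)(1 − 0.939703) = 0.9873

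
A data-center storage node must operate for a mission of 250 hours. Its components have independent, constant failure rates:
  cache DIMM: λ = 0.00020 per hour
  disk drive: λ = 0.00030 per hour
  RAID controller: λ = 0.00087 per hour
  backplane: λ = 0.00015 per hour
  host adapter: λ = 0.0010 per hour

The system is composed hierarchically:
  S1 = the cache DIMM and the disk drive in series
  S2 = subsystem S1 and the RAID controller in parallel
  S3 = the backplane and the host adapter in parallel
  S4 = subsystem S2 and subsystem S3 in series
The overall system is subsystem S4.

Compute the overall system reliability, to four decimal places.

R(cache DIMM) = exp(−0.00020 × 250) = 0.951229
R(disk drive) = exp(−0.00030 × 250) = 0.927743
R(RAID controller) = exp(−0.00087 × 250) = 0.804528
R(backplane) = exp(−0.00015 × 250) = 0.963194
R(host adapter) = exp(−0.0010 × 250) = 0.778801
Series (cache DIMM and disk drive): 0.951229 × 0.927743 = 0.882496
Parallel ([0.882496] and RAID controller): 1 − (1 − 0.882496)(1 − 0.804528) = 0.977031
Parallel (backplane and host adapter): 1 − (1 − 0.963194)(1 − 0.778801) = 0.991859
Series ([0.977031] and [0.991859]): 0.977031 × 0.991859 = 0.9691

0.9691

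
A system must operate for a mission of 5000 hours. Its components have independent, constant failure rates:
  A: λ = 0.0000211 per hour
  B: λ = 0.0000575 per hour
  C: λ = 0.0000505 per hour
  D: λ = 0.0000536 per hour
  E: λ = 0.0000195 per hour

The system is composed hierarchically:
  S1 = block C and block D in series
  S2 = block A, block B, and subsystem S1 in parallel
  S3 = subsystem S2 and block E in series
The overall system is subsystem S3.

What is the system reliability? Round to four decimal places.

0.8979

R(A) = exp(−0.0000211 × 5000) = 0.899874
R(B) = exp(−0.0000575 × 5000) = 0.750137
R(C) = exp(−0.0000505 × 5000) = 0.776856
R(D) = exp(−0.0000536 × 5000) = 0.764908
R(E) = exp(−0.0000195 × 5000) = 0.907102
Series (C and D): 0.776856 × 0.764908 = 0.594223
Parallel (A, B, and [0.594223]): 1 − (1 − 0.899874)(1 − 0.750137)(1 − 0.594223) = 0.989848
Series ([0.989848] and E): 0.989848 × 0.907102 = 0.8979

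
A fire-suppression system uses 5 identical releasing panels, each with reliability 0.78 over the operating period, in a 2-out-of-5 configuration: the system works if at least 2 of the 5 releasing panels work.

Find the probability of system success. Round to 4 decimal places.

R = Σ_{i=2}^{5} C(5,i) p^i (1−p)^{5−i} with p = 0.78
C(5,2)·0.78^2·0.22^3 = 0.064782
C(5,3)·0.78^3·0.22^2 = 0.229683
C(5,4)·0.78^4·0.22^1 = 0.407166
C(5,5)·0.78^5·0.22^0 = 0.288717
Sum = 0.9903

0.9903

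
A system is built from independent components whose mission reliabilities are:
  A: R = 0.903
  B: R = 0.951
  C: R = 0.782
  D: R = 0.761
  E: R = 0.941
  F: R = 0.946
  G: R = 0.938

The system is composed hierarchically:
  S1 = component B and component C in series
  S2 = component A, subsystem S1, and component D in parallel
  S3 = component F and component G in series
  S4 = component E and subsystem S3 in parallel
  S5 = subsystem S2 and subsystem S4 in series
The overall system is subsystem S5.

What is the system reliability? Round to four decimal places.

Series (B and C): 0.951000 × 0.782000 = 0.743682
Parallel (A, [0.743682], and D): 1 − (1 − 0.903000)(1 − 0.743682)(1 − 0.761000) = 0.994058
Series (F and G): 0.946000 × 0.938000 = 0.887348
Parallel (E and [0.887348]): 1 − (1 − 0.941000)(1 − 0.887348) = 0.993354
Series ([0.994058] and [0.993354]): 0.994058 × 0.993354 = 0.9875

0.9875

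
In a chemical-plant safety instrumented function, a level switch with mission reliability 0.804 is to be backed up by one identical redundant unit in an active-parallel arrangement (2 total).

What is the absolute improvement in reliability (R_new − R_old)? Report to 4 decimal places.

R_before = 0.804
R_after = 1 − (1 − 0.804)^2 = 0.9616
ΔR = 0.9616 − 0.804 = 0.1576

0.1576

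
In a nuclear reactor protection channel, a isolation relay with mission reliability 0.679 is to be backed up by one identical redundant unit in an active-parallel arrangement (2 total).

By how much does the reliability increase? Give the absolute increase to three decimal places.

0.218

R_before = 0.679
R_after = 1 − (1 − 0.679)^2 = 0.897
ΔR = 0.897 − 0.679 = 0.218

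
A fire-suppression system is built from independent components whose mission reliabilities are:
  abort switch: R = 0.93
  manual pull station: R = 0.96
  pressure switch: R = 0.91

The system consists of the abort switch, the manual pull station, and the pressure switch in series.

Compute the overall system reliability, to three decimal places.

0.812

Series (abort switch, manual pull station, and pressure switch): 0.93000 × 0.96000 × 0.91000 = 0.812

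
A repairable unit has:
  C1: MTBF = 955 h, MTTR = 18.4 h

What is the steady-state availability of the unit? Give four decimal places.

A(C1) = MTBF/(MTBF+MTTR) = 955/(955+18.4) = 0.9811

0.9811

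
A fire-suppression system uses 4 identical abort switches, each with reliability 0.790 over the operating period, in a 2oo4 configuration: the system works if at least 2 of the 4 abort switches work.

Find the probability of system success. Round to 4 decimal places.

0.9688

R = Σ_{i=2}^{4} C(4,i) p^i (1−p)^{4−i} with p = 0.790
C(4,2)·0.790^2·0.210^2 = 0.165137
C(4,3)·0.790^3·0.210^1 = 0.414153
C(4,4)·0.790^4·0.210^0 = 0.389501
Sum = 0.9688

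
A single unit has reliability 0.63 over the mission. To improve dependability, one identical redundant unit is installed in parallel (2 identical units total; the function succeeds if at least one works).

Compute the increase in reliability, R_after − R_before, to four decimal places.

R_before = 0.63
R_after = 1 − (1 − 0.63)^2 = 0.8631
ΔR = 0.8631 − 0.63 = 0.2331

0.2331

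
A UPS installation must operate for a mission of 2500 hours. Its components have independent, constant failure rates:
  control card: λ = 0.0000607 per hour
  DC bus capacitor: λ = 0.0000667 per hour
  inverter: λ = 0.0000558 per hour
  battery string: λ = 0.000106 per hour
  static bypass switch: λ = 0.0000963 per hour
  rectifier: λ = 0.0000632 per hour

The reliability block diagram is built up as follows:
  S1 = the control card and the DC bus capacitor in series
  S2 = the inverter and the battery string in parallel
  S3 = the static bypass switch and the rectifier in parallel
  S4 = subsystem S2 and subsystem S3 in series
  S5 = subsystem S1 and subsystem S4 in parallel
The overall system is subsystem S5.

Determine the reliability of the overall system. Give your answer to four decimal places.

0.9835

R(control card) = exp(−0.0000607 × 2500) = 0.859203
R(DC bus capacitor) = exp(−0.0000667 × 2500) = 0.846411
R(inverter) = exp(−0.0000558 × 2500) = 0.869793
R(battery string) = exp(−0.000106 × 2500) = 0.767206
R(static bypass switch) = exp(−0.0000963 × 2500) = 0.786038
R(rectifier) = exp(−0.0000632 × 2500) = 0.853850
Series (control card and DC bus capacitor): 0.859203 × 0.846411 = 0.727239
Parallel (inverter and battery string): 1 − (1 − 0.869793)(1 − 0.767206) = 0.969689
Parallel (static bypass switch and rectifier): 1 − (1 − 0.786038)(1 − 0.853850) = 0.968729
Series ([0.969689] and [0.968729]): 0.969689 × 0.968729 = 0.939366
Parallel ([0.727239] and [0.939366]): 1 − (1 − 0.727239)(1 − 0.939366) = 0.9835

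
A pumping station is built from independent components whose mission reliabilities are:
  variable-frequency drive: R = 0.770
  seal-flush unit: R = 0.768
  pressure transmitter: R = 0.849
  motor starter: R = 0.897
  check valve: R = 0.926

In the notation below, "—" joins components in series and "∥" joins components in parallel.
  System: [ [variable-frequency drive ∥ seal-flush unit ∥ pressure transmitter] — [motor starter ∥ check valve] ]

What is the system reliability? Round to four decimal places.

0.9844

Parallel (variable-frequency drive, seal-flush unit, and pressure transmitter): 1 − (1 − 0.770000)(1 − 0.768000)(1 − 0.849000) = 0.991943
Parallel (motor starter and check valve): 1 − (1 − 0.897000)(1 − 0.926000) = 0.992378
Series ([0.991943] and [0.992378]): 0.991943 × 0.992378 = 0.9844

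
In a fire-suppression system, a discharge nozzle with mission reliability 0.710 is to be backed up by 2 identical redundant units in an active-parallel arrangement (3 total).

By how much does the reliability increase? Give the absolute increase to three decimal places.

R_before = 0.710
R_after = 1 − (1 − 0.710)^3 = 0.976
ΔR = 0.976 − 0.710 = 0.266

0.266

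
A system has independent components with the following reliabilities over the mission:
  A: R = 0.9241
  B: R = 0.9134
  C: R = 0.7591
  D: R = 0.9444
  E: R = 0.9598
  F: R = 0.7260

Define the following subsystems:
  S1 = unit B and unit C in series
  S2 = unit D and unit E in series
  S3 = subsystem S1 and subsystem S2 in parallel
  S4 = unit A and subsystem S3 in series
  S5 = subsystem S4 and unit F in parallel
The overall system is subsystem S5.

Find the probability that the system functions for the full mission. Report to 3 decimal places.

0.972

Series (B and C): 0.91340 × 0.75910 = 0.69336
Series (D and E): 0.94440 × 0.95980 = 0.90644
Parallel ([0.69336] and [0.90644]): 1 − (1 − 0.69336)(1 − 0.90644) = 0.97131
Series (A and [0.97131]): 0.92410 × 0.97131 = 0.89759
Parallel ([0.89759] and F): 1 − (1 − 0.89759)(1 − 0.72600) = 0.972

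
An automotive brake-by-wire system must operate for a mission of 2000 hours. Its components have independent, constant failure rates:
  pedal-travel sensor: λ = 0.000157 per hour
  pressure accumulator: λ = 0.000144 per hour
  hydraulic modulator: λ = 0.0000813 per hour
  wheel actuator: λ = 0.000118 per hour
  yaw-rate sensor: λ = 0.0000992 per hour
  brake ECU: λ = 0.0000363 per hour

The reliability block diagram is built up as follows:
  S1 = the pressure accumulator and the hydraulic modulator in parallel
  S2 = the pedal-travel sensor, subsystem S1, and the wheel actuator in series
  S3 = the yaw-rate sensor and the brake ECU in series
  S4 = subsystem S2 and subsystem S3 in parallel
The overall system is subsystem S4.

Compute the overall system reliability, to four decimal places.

R(pedal-travel sensor) = exp(−0.000157 × 2000) = 0.730519
R(pressure accumulator) = exp(−0.000144 × 2000) = 0.749762
R(hydraulic modulator) = exp(−0.0000813 × 2000) = 0.849931
R(wheel actuator) = exp(−0.000118 × 2000) = 0.789781
R(yaw-rate sensor) = exp(−0.0000992 × 2000) = 0.820042
R(brake ECU) = exp(−0.0000363 × 2000) = 0.929973
Parallel (pressure accumulator and hydraulic modulator): 1 − (1 − 0.749762)(1 − 0.849931) = 0.962447
Series (pedal-travel sensor, [0.962447], and wheel actuator): 0.730519 × 0.962447 × 0.789781 = 0.555284
Series (yaw-rate sensor and brake ECU): 0.820042 × 0.929973 = 0.762617
Parallel ([0.555284] and [0.762617]): 1 − (1 − 0.555284)(1 − 0.762617) = 0.8944

0.8944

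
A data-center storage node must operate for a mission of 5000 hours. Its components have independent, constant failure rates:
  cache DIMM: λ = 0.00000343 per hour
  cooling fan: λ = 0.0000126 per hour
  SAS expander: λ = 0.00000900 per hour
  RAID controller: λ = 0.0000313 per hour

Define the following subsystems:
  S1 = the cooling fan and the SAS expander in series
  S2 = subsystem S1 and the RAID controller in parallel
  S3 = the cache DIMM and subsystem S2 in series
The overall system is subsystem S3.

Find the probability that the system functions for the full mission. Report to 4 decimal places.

R(cache DIMM) = exp(−0.00000343 × 5000) = 0.982996
R(cooling fan) = exp(−0.0000126 × 5000) = 0.938943
R(SAS expander) = exp(−0.00000900 × 5000) = 0.955997
R(RAID controller) = exp(−0.0000313 × 5000) = 0.855132
Series (cooling fan and SAS expander): 0.938943 × 0.955997 = 0.897627
Parallel ([0.897627] and RAID controller): 1 − (1 − 0.897627)(1 − 0.855132) = 0.985169
Series (cache DIMM and [0.985169]): 0.982996 × 0.985169 = 0.9684

0.9684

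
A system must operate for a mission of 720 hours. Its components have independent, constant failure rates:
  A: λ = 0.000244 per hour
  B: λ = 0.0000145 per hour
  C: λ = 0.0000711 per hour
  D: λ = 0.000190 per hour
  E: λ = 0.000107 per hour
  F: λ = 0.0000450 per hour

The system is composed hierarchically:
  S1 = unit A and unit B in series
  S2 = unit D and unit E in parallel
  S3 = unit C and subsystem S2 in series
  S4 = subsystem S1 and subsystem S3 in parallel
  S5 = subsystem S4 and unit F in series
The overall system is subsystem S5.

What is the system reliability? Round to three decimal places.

0.958

R(A) = exp(−0.000244 × 720) = 0.83889
R(B) = exp(−0.0000145 × 720) = 0.98961
R(C) = exp(−0.0000711 × 720) = 0.95010
R(D) = exp(−0.000190 × 720) = 0.87214
R(E) = exp(−0.000107 × 720) = 0.92585
R(F) = exp(−0.0000450 × 720) = 0.96812
Series (A and B): 0.83889 × 0.98961 = 0.83017
Parallel (D and E): 1 − (1 − 0.87214)(1 − 0.92585) = 0.99052
Series (C and [0.99052]): 0.95010 × 0.99052 = 0.94109
Parallel ([0.83017] and [0.94109]): 1 − (1 − 0.83017)(1 − 0.94109) = 0.99000
Series ([0.99000] and F): 0.99000 × 0.96812 = 0.958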